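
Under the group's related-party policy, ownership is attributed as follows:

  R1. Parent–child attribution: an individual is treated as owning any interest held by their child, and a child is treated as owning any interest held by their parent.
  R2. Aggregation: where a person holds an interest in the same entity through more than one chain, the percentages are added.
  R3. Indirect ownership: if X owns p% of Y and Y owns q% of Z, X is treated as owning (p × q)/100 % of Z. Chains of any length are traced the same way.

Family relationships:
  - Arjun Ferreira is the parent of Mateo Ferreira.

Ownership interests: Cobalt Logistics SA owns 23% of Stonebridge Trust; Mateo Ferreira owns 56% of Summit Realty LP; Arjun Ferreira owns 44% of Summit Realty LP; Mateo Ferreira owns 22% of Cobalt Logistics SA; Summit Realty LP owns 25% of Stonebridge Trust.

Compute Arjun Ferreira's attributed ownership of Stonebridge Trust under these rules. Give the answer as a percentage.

30.06%

By parent–child attribution (R1), Arjun Ferreira is treated as also owning Mateo Ferreira's interest in Summit Realty LP, giving 44% + 56% = 100%.
By parent–child attribution (R1), Arjun Ferreira is treated as owning Mateo Ferreira's 22% interest in Cobalt Logistics SA.
Chain via Summit Realty LP (R3): 100% × 25% = 25% of Stonebridge Trust.
Chain via Cobalt Logistics SA (R3): 22% × 23% = 5.06% of Stonebridge Trust.
Aggregating (R2): 25% + 5.06% = 30.06%.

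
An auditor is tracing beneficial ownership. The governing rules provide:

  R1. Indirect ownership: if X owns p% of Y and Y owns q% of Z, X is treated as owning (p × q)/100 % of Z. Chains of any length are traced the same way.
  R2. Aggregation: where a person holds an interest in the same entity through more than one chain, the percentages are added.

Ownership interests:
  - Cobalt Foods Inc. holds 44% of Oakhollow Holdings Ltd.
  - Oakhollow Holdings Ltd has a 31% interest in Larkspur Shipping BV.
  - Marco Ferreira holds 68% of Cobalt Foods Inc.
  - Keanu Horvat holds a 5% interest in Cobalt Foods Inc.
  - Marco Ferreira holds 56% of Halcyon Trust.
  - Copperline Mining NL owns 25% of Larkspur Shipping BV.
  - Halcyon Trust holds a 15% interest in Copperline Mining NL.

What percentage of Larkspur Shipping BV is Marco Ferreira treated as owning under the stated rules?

Chain via Halcyon Trust → Copperline Mining NL (R1): 56% × 15% × 25% = 2.1% of Larkspur Shipping BV.
Chain via Cobalt Foods Inc. → Oakhollow Holdings Ltd (R1): 68% × 44% × 31% = 9.2752% of Larkspur Shipping BV.
Aggregating (R2): 2.1% + 9.2752% = 11.3752%.

11.3752%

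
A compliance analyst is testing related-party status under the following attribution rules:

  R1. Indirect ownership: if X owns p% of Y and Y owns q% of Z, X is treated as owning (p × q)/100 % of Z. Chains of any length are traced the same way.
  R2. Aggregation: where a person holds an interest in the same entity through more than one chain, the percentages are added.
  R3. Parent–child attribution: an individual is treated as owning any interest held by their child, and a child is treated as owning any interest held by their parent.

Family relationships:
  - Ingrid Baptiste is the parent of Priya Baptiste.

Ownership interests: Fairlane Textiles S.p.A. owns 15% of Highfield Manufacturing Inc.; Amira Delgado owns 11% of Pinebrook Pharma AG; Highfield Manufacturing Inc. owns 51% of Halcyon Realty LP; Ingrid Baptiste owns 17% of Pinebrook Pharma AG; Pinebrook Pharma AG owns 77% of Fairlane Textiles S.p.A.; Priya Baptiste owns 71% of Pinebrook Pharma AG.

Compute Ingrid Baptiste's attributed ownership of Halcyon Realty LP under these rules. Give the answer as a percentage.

By parent–child attribution (R3), Ingrid Baptiste is treated as also owning Priya Baptiste's interest in Pinebrook Pharma AG, giving 17% + 71% = 88%.
Chain via Pinebrook Pharma AG → Fairlane Textiles S.p.A. → Highfield Manufacturing Inc. (R1): 88% × 77% × 15% × 51% = 5.18364% of Halcyon Realty LP.

5.18364%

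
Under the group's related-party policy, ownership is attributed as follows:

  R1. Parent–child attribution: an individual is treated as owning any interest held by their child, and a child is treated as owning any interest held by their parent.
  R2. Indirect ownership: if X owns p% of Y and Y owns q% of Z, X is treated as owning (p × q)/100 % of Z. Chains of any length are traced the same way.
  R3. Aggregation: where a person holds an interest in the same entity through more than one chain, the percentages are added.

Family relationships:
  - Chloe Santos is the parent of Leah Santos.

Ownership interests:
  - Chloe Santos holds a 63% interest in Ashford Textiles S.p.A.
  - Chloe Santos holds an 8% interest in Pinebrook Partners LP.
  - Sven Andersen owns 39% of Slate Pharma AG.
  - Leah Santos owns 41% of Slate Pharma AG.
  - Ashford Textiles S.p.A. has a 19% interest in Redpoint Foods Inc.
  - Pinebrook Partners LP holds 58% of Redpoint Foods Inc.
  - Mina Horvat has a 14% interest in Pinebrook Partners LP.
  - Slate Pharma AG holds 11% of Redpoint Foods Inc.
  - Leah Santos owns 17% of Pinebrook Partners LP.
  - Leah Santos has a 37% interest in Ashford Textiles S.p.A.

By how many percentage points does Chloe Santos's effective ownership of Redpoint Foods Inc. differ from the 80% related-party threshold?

By parent–child attribution (R1), Chloe Santos is treated as also owning Leah Santos's interest in Pinebrook Partners LP, giving 8% + 17% = 25%.
By parent–child attribution (R1), Chloe Santos is treated as also owning Leah Santos's interest in Ashford Textiles S.p.A, giving 63% + 37% = 100%.
By parent–child attribution (R1), Chloe Santos is treated as owning Leah Santos's 41% interest in Slate Pharma AG.
Chain via Pinebrook Partners LP (R2): 25% × 58% = 14.5% of Redpoint Foods Inc.
Chain via Ashford Textiles S.p.A. (R2): 100% × 19% = 19% of Redpoint Foods Inc.
Chain via Slate Pharma AG (R2): 41% × 11% = 4.51% of Redpoint Foods Inc.
Aggregating (R3): 14.5% + 19% + 4.51% = 38.01%.
38.01% falls short of the 80% threshold by 41.99 percentage points.

41.99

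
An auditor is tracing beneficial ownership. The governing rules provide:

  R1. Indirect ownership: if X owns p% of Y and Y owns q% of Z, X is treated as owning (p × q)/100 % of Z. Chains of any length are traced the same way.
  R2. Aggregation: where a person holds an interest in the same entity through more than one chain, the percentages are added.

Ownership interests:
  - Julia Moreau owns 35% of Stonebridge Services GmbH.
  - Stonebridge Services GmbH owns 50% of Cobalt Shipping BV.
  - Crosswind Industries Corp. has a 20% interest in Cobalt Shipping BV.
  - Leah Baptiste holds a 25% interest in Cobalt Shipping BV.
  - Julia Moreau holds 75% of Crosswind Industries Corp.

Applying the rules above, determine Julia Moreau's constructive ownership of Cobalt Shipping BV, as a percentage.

Chain via Stonebridge Services GmbH (R1): 35% × 50% = 17.5% of Cobalt Shipping BV.
Chain via Crosswind Industries Corp. (R1): 75% × 20% = 15% of Cobalt Shipping BV.
Aggregating (R2): 17.5% + 15% = 32.5%.

32.5%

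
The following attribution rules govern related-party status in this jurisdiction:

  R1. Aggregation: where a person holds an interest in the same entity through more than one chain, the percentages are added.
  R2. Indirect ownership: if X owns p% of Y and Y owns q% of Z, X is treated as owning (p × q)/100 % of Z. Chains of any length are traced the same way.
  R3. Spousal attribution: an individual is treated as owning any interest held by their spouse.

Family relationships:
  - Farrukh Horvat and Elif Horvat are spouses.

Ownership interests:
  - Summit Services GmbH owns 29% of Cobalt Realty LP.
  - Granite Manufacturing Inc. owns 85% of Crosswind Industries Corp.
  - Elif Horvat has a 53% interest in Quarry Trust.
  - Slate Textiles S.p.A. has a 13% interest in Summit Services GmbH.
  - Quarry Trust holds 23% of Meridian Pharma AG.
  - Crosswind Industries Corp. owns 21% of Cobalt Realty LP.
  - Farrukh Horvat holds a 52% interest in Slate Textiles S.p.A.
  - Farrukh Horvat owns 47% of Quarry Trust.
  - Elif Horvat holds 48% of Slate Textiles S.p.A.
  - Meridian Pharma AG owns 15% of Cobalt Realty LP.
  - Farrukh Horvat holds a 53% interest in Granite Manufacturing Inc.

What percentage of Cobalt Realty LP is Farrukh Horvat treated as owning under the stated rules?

16.6805%

By spousal attribution (R3), Farrukh Horvat is treated as also owning Elif Horvat's interest in Slate Textiles S.p.A, giving 52% + 48% = 100%.
By spousal attribution (R3), Farrukh Horvat is treated as also owning Elif Horvat's interest in Quarry Trust, giving 47% + 53% = 100%.
Chain via Slate Textiles S.p.A. → Summit Services GmbH (R2): 100% × 13% × 29% = 3.77% of Cobalt Realty LP.
Chain via Granite Manufacturing Inc. → Crosswind Industries Corp. (R2): 53% × 85% × 21% = 9.4605% of Cobalt Realty LP.
Chain via Quarry Trust → Meridian Pharma AG (R2): 100% × 23% × 15% = 3.45% of Cobalt Realty LP.
Aggregating (R1): 3.77% + 9.4605% + 3.45% = 16.6805%.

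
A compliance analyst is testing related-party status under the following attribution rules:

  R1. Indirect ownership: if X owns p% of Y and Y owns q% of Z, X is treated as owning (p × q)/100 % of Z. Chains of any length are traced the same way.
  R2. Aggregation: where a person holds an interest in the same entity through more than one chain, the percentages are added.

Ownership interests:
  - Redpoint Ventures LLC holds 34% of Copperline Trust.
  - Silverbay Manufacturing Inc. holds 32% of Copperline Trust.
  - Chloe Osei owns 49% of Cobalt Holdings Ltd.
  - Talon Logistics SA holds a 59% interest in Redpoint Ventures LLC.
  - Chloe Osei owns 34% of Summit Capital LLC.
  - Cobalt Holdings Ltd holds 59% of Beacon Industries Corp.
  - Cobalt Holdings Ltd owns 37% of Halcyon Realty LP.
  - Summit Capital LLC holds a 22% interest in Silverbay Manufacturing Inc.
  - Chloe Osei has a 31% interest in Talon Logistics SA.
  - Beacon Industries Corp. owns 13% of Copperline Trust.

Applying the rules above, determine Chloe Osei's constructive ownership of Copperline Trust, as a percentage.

12.3705%

Chain via Cobalt Holdings Ltd → Beacon Industries Corp. (R1): 49% × 59% × 13% = 3.7583% of Copperline Trust.
Chain via Summit Capital LLC → Silverbay Manufacturing Inc. (R1): 34% × 22% × 32% = 2.3936% of Copperline Trust.
Chain via Talon Logistics SA → Redpoint Ventures LLC (R1): 31% × 59% × 34% = 6.2186% of Copperline Trust.
Aggregating (R2): 3.7583% + 2.3936% + 6.2186% = 12.3705%.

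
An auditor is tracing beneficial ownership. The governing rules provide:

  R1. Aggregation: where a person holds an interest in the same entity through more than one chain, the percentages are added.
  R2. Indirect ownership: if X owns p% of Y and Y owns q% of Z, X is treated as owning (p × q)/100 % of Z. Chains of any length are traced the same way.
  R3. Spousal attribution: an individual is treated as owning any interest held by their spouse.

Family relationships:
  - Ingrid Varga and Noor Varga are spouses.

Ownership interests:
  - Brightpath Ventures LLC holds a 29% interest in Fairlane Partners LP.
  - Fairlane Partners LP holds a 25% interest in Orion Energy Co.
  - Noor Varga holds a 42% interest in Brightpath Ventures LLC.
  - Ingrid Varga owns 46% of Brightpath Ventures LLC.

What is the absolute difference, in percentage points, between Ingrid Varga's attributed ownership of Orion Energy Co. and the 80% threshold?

73.62

By spousal attribution (R3), Ingrid Varga is treated as also owning Noor Varga's interest in Brightpath Ventures LLC, giving 46% + 42% = 88%.
Chain via Brightpath Ventures LLC → Fairlane Partners LP (R2): 88% × 29% × 25% = 6.38% of Orion Energy Co.
6.38% falls short of the 80% threshold by 73.62 percentage points.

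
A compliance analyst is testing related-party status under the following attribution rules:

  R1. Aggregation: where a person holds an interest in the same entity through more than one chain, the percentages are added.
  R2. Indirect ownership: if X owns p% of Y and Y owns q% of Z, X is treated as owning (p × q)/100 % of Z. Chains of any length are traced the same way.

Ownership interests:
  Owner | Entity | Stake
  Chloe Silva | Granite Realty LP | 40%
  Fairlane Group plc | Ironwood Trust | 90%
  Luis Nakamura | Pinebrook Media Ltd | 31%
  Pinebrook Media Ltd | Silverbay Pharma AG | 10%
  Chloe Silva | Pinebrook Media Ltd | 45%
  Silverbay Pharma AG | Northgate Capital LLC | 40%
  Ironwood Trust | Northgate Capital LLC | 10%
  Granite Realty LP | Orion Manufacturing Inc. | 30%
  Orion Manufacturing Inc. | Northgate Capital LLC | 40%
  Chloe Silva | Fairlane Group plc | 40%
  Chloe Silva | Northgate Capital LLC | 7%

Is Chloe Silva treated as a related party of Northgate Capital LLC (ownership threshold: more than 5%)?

Chain via Granite Realty LP → Orion Manufacturing Inc. (R2): 40% × 30% × 40% = 4.8% of Northgate Capital LLC.
Chain via Pinebrook Media Ltd → Silverbay Pharma AG (R2): 45% × 10% × 40% = 1.8% of Northgate Capital LLC.
Chain via Fairlane Group plc → Ironwood Trust (R2): 40% × 90% × 10% = 3.6% of Northgate Capital LLC.
Direct interest in Northgate Capital LLC: 7%.
Aggregating (R1): 4.8% + 1.8% + 3.6% + 7% = 17.2%.
17.2% exceeds the 5% threshold, so Chloe is a related party to Northgate Capital LLC.

Yes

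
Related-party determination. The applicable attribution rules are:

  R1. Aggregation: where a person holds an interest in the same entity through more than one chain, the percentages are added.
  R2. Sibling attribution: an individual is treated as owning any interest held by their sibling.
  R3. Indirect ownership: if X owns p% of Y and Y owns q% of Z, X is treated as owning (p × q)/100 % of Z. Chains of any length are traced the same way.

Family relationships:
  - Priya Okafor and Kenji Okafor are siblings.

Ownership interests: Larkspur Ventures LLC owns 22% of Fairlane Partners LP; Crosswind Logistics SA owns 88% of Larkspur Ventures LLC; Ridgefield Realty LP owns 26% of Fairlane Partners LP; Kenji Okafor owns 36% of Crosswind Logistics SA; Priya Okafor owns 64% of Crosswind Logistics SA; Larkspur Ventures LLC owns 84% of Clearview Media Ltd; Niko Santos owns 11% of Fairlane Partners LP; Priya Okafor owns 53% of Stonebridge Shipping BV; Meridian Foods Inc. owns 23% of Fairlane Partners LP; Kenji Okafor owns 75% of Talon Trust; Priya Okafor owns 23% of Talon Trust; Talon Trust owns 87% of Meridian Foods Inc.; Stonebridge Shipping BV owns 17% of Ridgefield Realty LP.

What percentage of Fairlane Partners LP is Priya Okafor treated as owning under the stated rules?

41.3124%

By sibling attribution (R2), Priya Okafor is treated as also owning Kenji Okafor's interest in Talon Trust, giving 23% + 75% = 98%.
By sibling attribution (R2), Priya Okafor is treated as also owning Kenji Okafor's interest in Crosswind Logistics SA, giving 64% + 36% = 100%.
Chain via Talon Trust → Meridian Foods Inc. (R3): 98% × 87% × 23% = 19.6098% of Fairlane Partners LP.
Chain via Crosswind Logistics SA → Larkspur Ventures LLC (R3): 100% × 88% × 22% = 19.36% of Fairlane Partners LP.
Chain via Stonebridge Shipping BV → Ridgefield Realty LP (R3): 53% × 17% × 26% = 2.3426% of Fairlane Partners LP.
Aggregating (R1): 19.6098% + 19.36% + 2.3426% = 41.3124%.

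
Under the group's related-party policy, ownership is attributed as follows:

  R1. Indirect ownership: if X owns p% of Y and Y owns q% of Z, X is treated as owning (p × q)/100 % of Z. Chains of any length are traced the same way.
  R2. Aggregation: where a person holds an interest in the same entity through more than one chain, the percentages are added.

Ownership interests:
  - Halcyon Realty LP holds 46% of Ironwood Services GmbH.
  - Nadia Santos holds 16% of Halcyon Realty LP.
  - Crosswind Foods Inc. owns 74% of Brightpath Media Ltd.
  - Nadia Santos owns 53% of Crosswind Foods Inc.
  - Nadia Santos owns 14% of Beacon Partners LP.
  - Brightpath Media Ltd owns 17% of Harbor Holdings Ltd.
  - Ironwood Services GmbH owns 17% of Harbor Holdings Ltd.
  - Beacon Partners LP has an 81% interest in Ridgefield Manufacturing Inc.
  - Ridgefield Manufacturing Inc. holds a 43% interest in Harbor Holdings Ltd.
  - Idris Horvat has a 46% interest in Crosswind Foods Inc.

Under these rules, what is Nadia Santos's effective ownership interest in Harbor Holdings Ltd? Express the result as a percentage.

Chain via Halcyon Realty LP → Ironwood Services GmbH (R1): 16% × 46% × 17% = 1.2512% of Harbor Holdings Ltd.
Chain via Crosswind Foods Inc. → Brightpath Media Ltd (R1): 53% × 74% × 17% = 6.6674% of Harbor Holdings Ltd.
Chain via Beacon Partners LP → Ridgefield Manufacturing Inc. (R1): 14% × 81% × 43% = 4.8762% of Harbor Holdings Ltd.
Aggregating (R2): 1.2512% + 6.6674% + 4.8762% = 12.7948%.

12.7948%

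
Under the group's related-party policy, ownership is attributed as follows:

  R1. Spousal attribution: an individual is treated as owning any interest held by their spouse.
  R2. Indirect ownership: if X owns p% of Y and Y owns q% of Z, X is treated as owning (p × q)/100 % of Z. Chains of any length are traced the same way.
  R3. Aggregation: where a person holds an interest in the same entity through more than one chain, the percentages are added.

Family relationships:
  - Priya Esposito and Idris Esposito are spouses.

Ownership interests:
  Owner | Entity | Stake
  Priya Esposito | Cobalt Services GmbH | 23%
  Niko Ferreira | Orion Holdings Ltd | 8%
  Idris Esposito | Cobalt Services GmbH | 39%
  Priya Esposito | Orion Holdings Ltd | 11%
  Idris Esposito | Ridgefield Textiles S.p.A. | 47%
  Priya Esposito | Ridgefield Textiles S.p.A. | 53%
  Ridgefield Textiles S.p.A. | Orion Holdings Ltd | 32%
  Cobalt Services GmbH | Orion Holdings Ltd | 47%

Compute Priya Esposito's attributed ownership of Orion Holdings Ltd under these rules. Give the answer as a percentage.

By spousal attribution (R1), Priya Esposito is treated as also owning Idris Esposito's interest in Ridgefield Textiles S.p.A, giving 53% + 47% = 100%.
By spousal attribution (R1), Priya Esposito is treated as also owning Idris Esposito's interest in Cobalt Services GmbH, giving 23% + 39% = 62%.
Chain via Ridgefield Textiles S.p.A. (R2): 100% × 32% = 32% of Orion Holdings Ltd.
Chain via Cobalt Services GmbH (R2): 62% × 47% = 29.14% of Orion Holdings Ltd.
Direct interest in Orion Holdings Ltd: 11%.
Aggregating (R3): 32% + 29.14% + 11% = 72.14%.

72.14%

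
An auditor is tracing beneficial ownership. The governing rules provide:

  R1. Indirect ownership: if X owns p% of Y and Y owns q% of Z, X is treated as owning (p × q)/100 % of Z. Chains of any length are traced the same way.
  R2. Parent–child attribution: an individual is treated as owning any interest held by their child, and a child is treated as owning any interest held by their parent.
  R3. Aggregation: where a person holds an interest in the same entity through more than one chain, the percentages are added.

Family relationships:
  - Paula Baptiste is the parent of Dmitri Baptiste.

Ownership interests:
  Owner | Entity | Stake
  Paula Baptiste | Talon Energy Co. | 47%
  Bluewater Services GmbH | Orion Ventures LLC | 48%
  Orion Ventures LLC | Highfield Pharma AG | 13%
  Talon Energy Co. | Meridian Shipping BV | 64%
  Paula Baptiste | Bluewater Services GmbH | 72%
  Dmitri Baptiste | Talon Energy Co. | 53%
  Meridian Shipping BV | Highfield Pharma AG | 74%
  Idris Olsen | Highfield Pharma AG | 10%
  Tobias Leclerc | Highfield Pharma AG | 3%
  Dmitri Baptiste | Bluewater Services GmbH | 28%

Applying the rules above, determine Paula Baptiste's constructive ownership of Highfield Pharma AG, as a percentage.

53.6%

By parent–child attribution (R2), Paula Baptiste is treated as also owning Dmitri Baptiste's interest in Bluewater Services GmbH, giving 72% + 28% = 100%.
By parent–child attribution (R2), Paula Baptiste is treated as also owning Dmitri Baptiste's interest in Talon Energy Co, giving 47% + 53% = 100%.
Chain via Bluewater Services GmbH → Orion Ventures LLC (R1): 100% × 48% × 13% = 6.24% of Highfield Pharma AG.
Chain via Talon Energy Co. → Meridian Shipping BV (R1): 100% × 64% × 74% = 47.36% of Highfield Pharma AG.
Aggregating (R3): 6.24% + 47.36% = 53.6%.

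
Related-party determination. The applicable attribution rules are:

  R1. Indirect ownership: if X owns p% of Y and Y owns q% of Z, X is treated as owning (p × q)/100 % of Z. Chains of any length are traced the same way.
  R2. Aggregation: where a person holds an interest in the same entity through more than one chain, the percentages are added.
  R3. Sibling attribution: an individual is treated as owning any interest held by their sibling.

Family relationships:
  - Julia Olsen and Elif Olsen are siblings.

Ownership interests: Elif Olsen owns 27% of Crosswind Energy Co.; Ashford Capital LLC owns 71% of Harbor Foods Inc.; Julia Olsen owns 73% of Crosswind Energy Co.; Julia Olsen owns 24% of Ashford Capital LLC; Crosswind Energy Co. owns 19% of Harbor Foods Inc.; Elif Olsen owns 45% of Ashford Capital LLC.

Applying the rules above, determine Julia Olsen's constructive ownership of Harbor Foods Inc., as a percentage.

By sibling attribution (R3), Julia Olsen is treated as also owning Elif Olsen's interest in Crosswind Energy Co, giving 73% + 27% = 100%.
By sibling attribution (R3), Julia Olsen is treated as also owning Elif Olsen's interest in Ashford Capital LLC, giving 24% + 45% = 69%.
Chain via Crosswind Energy Co. (R1): 100% × 19% = 19% of Harbor Foods Inc.
Chain via Ashford Capital LLC (R1): 69% × 71% = 48.99% of Harbor Foods Inc.
Aggregating (R2): 19% + 48.99% = 67.99%.

67.99%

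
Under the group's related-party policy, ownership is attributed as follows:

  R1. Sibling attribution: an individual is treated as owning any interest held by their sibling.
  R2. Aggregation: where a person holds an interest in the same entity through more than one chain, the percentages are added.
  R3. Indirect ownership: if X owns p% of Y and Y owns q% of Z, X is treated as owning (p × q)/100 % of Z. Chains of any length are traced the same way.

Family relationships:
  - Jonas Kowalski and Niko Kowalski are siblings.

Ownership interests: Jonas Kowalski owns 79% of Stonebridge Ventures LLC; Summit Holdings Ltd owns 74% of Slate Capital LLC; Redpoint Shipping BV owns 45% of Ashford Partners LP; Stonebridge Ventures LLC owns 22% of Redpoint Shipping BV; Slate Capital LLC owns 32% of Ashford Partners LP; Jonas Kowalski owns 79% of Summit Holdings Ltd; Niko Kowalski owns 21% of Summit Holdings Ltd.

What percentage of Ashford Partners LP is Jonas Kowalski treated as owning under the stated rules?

By sibling attribution (R1), Jonas Kowalski is treated as also owning Niko Kowalski's interest in Summit Holdings Ltd, giving 79% + 21% = 100%.
Chain via Stonebridge Ventures LLC → Redpoint Shipping BV (R3): 79% × 22% × 45% = 7.821% of Ashford Partners LP.
Chain via Summit Holdings Ltd → Slate Capital LLC (R3): 100% × 74% × 32% = 23.68% of Ashford Partners LP.
Aggregating (R2): 7.821% + 23.68% = 31.501%.

31.501%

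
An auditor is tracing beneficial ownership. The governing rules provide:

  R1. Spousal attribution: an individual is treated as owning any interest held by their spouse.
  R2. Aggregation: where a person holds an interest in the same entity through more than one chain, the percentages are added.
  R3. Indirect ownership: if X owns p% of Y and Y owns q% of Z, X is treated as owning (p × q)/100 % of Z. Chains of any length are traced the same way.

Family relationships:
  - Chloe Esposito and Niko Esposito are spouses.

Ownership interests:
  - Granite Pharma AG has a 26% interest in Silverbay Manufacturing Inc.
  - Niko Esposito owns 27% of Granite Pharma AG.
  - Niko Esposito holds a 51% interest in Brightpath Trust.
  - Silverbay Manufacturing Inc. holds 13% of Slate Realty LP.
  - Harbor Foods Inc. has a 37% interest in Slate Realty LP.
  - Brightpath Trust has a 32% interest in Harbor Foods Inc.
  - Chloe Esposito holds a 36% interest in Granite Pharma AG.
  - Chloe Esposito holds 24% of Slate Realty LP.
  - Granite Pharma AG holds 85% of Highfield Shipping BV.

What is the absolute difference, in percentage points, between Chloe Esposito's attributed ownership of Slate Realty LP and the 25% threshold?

By spousal attribution (R1), Chloe Esposito is treated as also owning Niko Esposito's interest in Granite Pharma AG, giving 36% + 27% = 63%.
By spousal attribution (R1), Chloe Esposito is treated as owning Niko Esposito's 51% interest in Brightpath Trust.
Chain via Granite Pharma AG → Silverbay Manufacturing Inc. (R3): 63% × 26% × 13% = 2.1294% of Slate Realty LP.
Direct interest in Slate Realty LP: 24%.
Chain via Brightpath Trust → Harbor Foods Inc. (R3): 51% × 32% × 37% = 6.0384% of Slate Realty LP.
Aggregating (R2): 2.1294% + 24% + 6.0384% = 32.1678%.
32.1678% exceeds the 25% threshold by 7.1678 percentage points.

7.1678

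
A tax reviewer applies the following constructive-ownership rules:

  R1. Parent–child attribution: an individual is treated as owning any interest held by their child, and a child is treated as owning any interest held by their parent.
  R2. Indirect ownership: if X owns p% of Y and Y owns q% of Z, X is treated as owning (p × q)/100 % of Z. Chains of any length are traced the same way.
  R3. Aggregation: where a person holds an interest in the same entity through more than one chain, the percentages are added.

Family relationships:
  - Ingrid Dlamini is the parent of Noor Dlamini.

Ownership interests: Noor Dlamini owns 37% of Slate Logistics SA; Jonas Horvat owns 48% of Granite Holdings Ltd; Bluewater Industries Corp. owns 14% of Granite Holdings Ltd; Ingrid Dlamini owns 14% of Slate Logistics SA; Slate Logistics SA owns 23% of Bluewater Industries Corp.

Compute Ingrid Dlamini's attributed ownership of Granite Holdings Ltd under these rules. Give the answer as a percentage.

By parent–child attribution (R1), Ingrid Dlamini is treated as also owning Noor Dlamini's interest in Slate Logistics SA, giving 14% + 37% = 51%.
Chain via Slate Logistics SA → Bluewater Industries Corp. (R2): 51% × 23% × 14% = 1.6422% of Granite Holdings Ltd.

1.6422%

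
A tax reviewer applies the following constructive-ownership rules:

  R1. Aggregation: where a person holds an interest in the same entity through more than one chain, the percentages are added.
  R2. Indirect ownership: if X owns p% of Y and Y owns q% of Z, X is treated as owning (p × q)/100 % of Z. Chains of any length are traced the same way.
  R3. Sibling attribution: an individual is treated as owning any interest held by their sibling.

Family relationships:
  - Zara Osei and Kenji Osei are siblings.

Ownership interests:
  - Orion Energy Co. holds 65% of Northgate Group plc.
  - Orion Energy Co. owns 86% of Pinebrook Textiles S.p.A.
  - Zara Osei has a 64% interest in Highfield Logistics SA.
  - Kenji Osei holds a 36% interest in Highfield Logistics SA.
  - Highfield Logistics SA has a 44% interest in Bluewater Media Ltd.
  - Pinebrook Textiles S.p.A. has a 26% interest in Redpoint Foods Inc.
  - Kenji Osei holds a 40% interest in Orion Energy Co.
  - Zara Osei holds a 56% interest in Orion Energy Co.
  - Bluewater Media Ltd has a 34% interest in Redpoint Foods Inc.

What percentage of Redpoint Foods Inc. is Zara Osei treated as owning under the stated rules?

By sibling attribution (R3), Zara Osei is treated as also owning Kenji Osei's interest in Orion Energy Co, giving 56% + 40% = 96%.
By sibling attribution (R3), Zara Osei is treated as also owning Kenji Osei's interest in Highfield Logistics SA, giving 64% + 36% = 100%.
Chain via Orion Energy Co. → Pinebrook Textiles S.p.A. (R2): 96% × 86% × 26% = 21.4656% of Redpoint Foods Inc.
Chain via Highfield Logistics SA → Bluewater Media Ltd (R2): 100% × 44% × 34% = 14.96% of Redpoint Foods Inc.
Aggregating (R1): 21.4656% + 14.96% = 36.4256%.

36.4256%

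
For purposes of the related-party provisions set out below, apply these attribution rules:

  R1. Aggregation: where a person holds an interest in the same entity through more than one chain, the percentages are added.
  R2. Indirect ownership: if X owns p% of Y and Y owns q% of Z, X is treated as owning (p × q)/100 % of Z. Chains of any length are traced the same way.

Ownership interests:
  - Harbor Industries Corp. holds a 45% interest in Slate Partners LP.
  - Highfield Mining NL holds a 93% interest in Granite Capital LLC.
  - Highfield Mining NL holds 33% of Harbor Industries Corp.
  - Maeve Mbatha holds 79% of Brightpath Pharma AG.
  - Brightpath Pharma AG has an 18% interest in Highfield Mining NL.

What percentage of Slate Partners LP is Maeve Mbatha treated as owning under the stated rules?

2.11167%

Chain via Brightpath Pharma AG → Highfield Mining NL → Harbor Industries Corp. (R2): 79% × 18% × 33% × 45% = 2.11167% of Slate Partners LP.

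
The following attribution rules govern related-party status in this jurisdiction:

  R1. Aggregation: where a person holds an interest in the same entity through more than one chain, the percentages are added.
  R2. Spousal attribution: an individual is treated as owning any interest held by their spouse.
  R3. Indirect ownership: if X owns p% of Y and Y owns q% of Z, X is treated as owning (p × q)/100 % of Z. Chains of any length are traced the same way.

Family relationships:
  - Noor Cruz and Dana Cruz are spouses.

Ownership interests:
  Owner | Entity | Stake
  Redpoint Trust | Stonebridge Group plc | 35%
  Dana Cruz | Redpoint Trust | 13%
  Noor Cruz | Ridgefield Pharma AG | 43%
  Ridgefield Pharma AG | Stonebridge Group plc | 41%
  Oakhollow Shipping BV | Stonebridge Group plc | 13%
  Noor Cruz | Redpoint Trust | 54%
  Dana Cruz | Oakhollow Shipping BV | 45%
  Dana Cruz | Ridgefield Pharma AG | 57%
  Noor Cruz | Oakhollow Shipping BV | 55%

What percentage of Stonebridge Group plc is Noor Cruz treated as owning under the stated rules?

By spousal attribution (R2), Noor Cruz is treated as also owning Dana Cruz's interest in Redpoint Trust, giving 54% + 13% = 67%.
By spousal attribution (R2), Noor Cruz is treated as also owning Dana Cruz's interest in Oakhollow Shipping BV, giving 55% + 45% = 100%.
By spousal attribution (R2), Noor Cruz is treated as also owning Dana Cruz's interest in Ridgefield Pharma AG, giving 43% + 57% = 100%.
Chain via Redpoint Trust (R3): 67% × 35% = 23.45% of Stonebridge Group plc.
Chain via Oakhollow Shipping BV (R3): 100% × 13% = 13% of Stonebridge Group plc.
Chain via Ridgefield Pharma AG (R3): 100% × 41% = 41% of Stonebridge Group plc.
Aggregating (R1): 23.45% + 13% + 41% = 77.45%.

77.45%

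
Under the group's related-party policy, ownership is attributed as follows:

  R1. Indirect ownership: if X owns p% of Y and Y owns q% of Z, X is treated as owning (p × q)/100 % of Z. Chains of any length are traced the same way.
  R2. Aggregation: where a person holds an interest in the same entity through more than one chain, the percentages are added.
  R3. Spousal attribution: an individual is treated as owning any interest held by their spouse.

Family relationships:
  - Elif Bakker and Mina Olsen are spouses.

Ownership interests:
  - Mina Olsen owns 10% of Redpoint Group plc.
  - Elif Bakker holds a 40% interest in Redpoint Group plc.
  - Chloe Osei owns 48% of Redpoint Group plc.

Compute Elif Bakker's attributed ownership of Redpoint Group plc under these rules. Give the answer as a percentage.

By spousal attribution (R3), Elif Bakker is treated as also owning Mina Olsen's interest in Redpoint Group plc, giving 40% + 10% = 50%.
Direct interest in Redpoint Group plc: 50%.

50%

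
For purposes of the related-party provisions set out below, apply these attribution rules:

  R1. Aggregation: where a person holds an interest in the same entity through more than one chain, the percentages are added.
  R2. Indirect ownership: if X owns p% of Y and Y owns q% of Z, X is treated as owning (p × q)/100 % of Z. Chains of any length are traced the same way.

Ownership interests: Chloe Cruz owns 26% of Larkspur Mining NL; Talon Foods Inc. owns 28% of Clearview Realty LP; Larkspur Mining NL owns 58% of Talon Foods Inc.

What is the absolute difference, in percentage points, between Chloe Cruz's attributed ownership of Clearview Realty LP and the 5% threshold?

0.7776

Chain via Larkspur Mining NL → Talon Foods Inc. (R2): 26% × 58% × 28% = 4.2224% of Clearview Realty LP.
4.2224% falls short of the 5% threshold by 0.7776 percentage points.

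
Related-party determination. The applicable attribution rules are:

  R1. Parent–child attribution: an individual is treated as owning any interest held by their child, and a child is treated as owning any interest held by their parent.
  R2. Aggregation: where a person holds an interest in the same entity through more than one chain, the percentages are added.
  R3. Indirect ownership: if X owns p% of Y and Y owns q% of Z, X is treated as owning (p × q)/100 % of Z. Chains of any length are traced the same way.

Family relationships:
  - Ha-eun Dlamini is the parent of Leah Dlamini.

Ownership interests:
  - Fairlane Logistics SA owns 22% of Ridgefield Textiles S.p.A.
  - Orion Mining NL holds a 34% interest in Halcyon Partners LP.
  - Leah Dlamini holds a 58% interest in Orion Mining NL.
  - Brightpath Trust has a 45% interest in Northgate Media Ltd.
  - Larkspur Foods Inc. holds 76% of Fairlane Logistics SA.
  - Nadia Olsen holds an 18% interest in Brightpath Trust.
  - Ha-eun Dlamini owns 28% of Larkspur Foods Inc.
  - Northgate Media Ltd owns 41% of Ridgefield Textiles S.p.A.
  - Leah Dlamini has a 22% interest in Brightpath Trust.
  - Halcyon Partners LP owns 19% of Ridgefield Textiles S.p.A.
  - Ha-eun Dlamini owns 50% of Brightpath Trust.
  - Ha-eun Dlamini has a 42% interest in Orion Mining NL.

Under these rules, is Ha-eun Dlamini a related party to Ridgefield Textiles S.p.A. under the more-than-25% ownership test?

No

By parent–child attribution (R1), Ha-eun Dlamini is treated as also owning Leah Dlamini's interest in Brightpath Trust, giving 50% + 22% = 72%.
By parent–child attribution (R1), Ha-eun Dlamini is treated as also owning Leah Dlamini's interest in Orion Mining NL, giving 42% + 58% = 100%.
Chain via Brightpath Trust → Northgate Media Ltd (R3): 72% × 45% × 41% = 13.284% of Ridgefield Textiles S.p.A.
Chain via Orion Mining NL → Halcyon Partners LP (R3): 100% × 34% × 19% = 6.46% of Ridgefield Textiles S.p.A.
Chain via Larkspur Foods Inc. → Fairlane Logistics SA (R3): 28% × 76% × 22% = 4.6816% of Ridgefield Textiles S.p.A.
Aggregating (R2): 13.284% + 6.46% + 4.6816% = 24.4256%.
24.4256% does not exceed the 25% threshold, so Ha-eun is not a related party to Ridgefield Textiles S.p.A.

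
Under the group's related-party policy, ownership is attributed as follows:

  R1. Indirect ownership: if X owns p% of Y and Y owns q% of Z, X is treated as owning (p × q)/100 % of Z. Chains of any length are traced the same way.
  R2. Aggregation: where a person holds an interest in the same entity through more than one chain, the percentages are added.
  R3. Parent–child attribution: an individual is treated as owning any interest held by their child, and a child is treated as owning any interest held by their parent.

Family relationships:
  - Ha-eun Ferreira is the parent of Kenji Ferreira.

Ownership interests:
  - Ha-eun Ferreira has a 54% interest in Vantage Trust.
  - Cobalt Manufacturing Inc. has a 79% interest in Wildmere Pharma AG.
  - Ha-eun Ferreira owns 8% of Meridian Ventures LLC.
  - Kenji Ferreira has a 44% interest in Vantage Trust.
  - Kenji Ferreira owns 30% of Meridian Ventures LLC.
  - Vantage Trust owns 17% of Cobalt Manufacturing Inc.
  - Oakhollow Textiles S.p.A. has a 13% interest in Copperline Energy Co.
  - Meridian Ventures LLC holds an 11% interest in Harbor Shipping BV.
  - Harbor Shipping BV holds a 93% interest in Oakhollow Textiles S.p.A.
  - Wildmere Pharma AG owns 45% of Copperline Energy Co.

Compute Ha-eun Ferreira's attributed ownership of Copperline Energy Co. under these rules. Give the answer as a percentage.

By parent–child attribution (R3), Ha-eun Ferreira is treated as also owning Kenji Ferreira's interest in Vantage Trust, giving 54% + 44% = 98%.
By parent–child attribution (R3), Ha-eun Ferreira is treated as also owning Kenji Ferreira's interest in Meridian Ventures LLC, giving 8% + 30% = 38%.
Chain via Vantage Trust → Cobalt Manufacturing Inc. → Wildmere Pharma AG (R1): 98% × 17% × 79% × 45% = 5.92263% of Copperline Energy Co.
Chain via Meridian Ventures LLC → Harbor Shipping BV → Oakhollow Textiles S.p.A. (R1): 38% × 11% × 93% × 13% = 0.505362% of Copperline Energy Co.
Aggregating (R2): 5.92263% + 0.505362% = 6.427992%.

6.427992%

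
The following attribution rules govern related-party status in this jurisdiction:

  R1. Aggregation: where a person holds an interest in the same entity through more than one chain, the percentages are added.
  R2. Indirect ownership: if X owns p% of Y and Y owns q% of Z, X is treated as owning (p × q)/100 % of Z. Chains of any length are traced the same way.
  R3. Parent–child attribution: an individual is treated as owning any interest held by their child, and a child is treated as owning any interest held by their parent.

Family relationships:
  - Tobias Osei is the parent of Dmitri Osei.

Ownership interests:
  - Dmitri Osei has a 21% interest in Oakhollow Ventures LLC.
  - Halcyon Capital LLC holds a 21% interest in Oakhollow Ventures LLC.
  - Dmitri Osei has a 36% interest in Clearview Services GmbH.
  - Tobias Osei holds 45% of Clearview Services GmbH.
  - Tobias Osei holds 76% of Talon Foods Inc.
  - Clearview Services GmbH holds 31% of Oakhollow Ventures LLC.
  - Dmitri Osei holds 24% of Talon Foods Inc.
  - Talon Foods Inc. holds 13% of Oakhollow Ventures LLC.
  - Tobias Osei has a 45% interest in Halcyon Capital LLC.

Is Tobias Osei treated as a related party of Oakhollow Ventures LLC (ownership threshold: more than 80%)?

No

By parent–child attribution (R3), Tobias Osei is treated as also owning Dmitri Osei's interest in Clearview Services GmbH, giving 45% + 36% = 81%.
By parent–child attribution (R3), Tobias Osei is treated as also owning Dmitri Osei's interest in Talon Foods Inc, giving 76% + 24% = 100%.
By parent–child attribution (R3), Tobias Osei is treated as owning Dmitri Osei's 21% interest in Oakhollow Ventures LLC.
Chain via Halcyon Capital LLC (R2): 45% × 21% = 9.45% of Oakhollow Ventures LLC.
Chain via Clearview Services GmbH (R2): 81% × 31% = 25.11% of Oakhollow Ventures LLC.
Chain via Talon Foods Inc. (R2): 100% × 13% = 13% of Oakhollow Ventures LLC.
Direct interest in Oakhollow Ventures LLC: 21%.
Aggregating (R1): 9.45% + 25.11% + 13% + 21% = 68.56%.
68.56% does not exceed the 80% threshold, so Tobias is not a related party to Oakhollow Ventures LLC.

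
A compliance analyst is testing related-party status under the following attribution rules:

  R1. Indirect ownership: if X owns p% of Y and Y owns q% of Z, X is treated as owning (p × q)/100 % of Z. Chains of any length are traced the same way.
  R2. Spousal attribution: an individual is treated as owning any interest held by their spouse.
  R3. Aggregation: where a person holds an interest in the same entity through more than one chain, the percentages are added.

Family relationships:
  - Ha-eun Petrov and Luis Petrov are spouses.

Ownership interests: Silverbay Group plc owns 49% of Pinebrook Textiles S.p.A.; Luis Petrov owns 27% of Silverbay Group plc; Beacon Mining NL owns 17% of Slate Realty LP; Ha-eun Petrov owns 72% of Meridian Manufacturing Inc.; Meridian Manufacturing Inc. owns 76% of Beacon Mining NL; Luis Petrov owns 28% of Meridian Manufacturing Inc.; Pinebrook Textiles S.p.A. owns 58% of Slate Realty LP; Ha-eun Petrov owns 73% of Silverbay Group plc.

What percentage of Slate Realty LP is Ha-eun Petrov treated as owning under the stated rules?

41.34%

By spousal attribution (R2), Ha-eun Petrov is treated as also owning Luis Petrov's interest in Meridian Manufacturing Inc, giving 72% + 28% = 100%.
By spousal attribution (R2), Ha-eun Petrov is treated as also owning Luis Petrov's interest in Silverbay Group plc, giving 73% + 27% = 100%.
Chain via Meridian Manufacturing Inc. → Beacon Mining NL (R1): 100% × 76% × 17% = 12.92% of Slate Realty LP.
Chain via Silverbay Group plc → Pinebrook Textiles S.p.A. (R1): 100% × 49% × 58% = 28.42% of Slate Realty LP.
Aggregating (R3): 12.92% + 28.42% = 41.34%.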